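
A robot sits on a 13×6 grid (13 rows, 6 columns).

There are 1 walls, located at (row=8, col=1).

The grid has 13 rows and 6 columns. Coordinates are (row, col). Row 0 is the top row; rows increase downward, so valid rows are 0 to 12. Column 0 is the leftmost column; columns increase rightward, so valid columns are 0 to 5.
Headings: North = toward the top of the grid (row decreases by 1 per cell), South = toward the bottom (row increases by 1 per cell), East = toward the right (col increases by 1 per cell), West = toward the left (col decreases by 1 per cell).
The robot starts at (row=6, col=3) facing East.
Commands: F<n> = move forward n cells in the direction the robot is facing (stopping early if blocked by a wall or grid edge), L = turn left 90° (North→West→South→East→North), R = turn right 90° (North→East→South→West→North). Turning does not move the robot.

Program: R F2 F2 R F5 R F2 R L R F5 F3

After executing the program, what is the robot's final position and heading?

Answer: Final position: (row=8, col=0), facing East

Derivation:
Start: (row=6, col=3), facing East
  R: turn right, now facing South
  F2: move forward 2, now at (row=8, col=3)
  F2: move forward 2, now at (row=10, col=3)
  R: turn right, now facing West
  F5: move forward 3/5 (blocked), now at (row=10, col=0)
  R: turn right, now facing North
  F2: move forward 2, now at (row=8, col=0)
  R: turn right, now facing East
  L: turn left, now facing North
  R: turn right, now facing East
  F5: move forward 0/5 (blocked), now at (row=8, col=0)
  F3: move forward 0/3 (blocked), now at (row=8, col=0)
Final: (row=8, col=0), facing East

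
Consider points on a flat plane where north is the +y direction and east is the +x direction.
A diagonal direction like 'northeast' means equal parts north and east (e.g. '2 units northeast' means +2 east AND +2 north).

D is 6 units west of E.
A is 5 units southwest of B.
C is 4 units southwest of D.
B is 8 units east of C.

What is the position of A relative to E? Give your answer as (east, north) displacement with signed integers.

Answer: A is at (east=-7, north=-9) relative to E.

Derivation:
Place E at the origin (east=0, north=0).
  D is 6 units west of E: delta (east=-6, north=+0); D at (east=-6, north=0).
  C is 4 units southwest of D: delta (east=-4, north=-4); C at (east=-10, north=-4).
  B is 8 units east of C: delta (east=+8, north=+0); B at (east=-2, north=-4).
  A is 5 units southwest of B: delta (east=-5, north=-5); A at (east=-7, north=-9).
Therefore A relative to E: (east=-7, north=-9).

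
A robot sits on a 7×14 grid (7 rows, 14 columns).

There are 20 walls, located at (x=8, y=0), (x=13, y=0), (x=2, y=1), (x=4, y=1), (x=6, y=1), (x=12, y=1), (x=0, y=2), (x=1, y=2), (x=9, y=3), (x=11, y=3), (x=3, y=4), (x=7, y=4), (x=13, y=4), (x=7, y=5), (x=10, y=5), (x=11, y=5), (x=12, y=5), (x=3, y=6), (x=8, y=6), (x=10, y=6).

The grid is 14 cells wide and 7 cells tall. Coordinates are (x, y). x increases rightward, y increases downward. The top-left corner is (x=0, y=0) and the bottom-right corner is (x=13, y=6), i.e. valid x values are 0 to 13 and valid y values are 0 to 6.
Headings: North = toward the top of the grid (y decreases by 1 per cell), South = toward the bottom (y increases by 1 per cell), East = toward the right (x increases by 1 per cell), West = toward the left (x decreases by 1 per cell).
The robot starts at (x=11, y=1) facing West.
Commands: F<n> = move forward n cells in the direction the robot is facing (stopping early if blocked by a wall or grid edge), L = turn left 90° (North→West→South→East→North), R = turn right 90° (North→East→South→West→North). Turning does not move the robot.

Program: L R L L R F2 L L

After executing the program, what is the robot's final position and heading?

Answer: Final position: (x=11, y=2), facing North

Derivation:
Start: (x=11, y=1), facing West
  L: turn left, now facing South
  R: turn right, now facing West
  L: turn left, now facing South
  L: turn left, now facing East
  R: turn right, now facing South
  F2: move forward 1/2 (blocked), now at (x=11, y=2)
  L: turn left, now facing East
  L: turn left, now facing North
Final: (x=11, y=2), facing North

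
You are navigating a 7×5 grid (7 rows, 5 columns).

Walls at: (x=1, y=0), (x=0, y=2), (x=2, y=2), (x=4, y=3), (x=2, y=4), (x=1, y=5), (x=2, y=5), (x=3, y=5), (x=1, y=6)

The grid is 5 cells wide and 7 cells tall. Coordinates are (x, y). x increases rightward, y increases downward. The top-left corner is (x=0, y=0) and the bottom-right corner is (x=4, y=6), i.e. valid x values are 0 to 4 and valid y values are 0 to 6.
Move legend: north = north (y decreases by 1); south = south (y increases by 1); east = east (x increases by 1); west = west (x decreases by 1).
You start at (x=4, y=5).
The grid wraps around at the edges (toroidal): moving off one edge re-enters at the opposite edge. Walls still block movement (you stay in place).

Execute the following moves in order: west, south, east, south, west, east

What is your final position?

Answer: Final position: (x=0, y=0)

Derivation:
Start: (x=4, y=5)
  west (west): blocked, stay at (x=4, y=5)
  south (south): (x=4, y=5) -> (x=4, y=6)
  east (east): (x=4, y=6) -> (x=0, y=6)
  south (south): (x=0, y=6) -> (x=0, y=0)
  west (west): (x=0, y=0) -> (x=4, y=0)
  east (east): (x=4, y=0) -> (x=0, y=0)
Final: (x=0, y=0)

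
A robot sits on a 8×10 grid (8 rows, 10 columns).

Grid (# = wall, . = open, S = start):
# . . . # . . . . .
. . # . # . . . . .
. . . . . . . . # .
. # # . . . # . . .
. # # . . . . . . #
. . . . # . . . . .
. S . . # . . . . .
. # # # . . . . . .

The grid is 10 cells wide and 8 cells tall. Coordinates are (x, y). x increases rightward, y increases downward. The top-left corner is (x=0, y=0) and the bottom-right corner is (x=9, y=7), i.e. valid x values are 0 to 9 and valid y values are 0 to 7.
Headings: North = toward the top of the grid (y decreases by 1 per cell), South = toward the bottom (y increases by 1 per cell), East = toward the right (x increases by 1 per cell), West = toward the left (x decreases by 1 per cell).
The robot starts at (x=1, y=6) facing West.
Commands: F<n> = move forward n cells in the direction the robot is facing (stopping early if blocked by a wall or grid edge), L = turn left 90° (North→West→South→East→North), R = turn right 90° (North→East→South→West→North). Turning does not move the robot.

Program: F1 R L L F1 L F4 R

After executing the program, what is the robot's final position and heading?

Start: (x=1, y=6), facing West
  F1: move forward 1, now at (x=0, y=6)
  R: turn right, now facing North
  L: turn left, now facing West
  L: turn left, now facing South
  F1: move forward 1, now at (x=0, y=7)
  L: turn left, now facing East
  F4: move forward 0/4 (blocked), now at (x=0, y=7)
  R: turn right, now facing South
Final: (x=0, y=7), facing South

Answer: Final position: (x=0, y=7), facing South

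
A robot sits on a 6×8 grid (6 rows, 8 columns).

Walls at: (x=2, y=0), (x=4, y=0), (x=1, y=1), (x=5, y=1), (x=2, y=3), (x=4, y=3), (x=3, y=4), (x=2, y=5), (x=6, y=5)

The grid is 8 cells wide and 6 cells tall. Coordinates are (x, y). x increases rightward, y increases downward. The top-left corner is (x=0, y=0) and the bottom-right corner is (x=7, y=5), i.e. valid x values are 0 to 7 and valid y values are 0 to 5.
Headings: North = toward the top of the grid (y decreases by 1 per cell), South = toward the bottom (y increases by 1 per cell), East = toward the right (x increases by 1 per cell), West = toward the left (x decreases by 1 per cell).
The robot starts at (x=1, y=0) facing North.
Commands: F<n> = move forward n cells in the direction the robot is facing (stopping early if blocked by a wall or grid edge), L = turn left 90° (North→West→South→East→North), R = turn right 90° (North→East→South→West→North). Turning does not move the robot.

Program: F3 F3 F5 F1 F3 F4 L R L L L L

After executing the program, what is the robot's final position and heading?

Start: (x=1, y=0), facing North
  F3: move forward 0/3 (blocked), now at (x=1, y=0)
  F3: move forward 0/3 (blocked), now at (x=1, y=0)
  F5: move forward 0/5 (blocked), now at (x=1, y=0)
  F1: move forward 0/1 (blocked), now at (x=1, y=0)
  F3: move forward 0/3 (blocked), now at (x=1, y=0)
  F4: move forward 0/4 (blocked), now at (x=1, y=0)
  L: turn left, now facing West
  R: turn right, now facing North
  L: turn left, now facing West
  L: turn left, now facing South
  L: turn left, now facing East
  L: turn left, now facing North
Final: (x=1, y=0), facing North

Answer: Final position: (x=1, y=0), facing North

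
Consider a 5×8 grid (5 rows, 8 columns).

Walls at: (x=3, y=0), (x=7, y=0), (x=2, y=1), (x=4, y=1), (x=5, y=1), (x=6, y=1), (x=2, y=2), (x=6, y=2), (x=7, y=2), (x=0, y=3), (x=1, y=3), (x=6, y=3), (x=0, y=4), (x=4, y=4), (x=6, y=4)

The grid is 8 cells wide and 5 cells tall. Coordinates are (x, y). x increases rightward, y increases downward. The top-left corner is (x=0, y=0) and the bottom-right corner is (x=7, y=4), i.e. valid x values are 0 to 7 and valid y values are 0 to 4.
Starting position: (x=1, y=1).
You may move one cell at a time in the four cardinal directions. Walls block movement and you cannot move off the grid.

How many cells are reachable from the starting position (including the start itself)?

Answer: Reachable cells: 7

Derivation:
BFS flood-fill from (x=1, y=1):
  Distance 0: (x=1, y=1)
  Distance 1: (x=1, y=0), (x=0, y=1), (x=1, y=2)
  Distance 2: (x=0, y=0), (x=2, y=0), (x=0, y=2)
Total reachable: 7 (grid has 25 open cells total)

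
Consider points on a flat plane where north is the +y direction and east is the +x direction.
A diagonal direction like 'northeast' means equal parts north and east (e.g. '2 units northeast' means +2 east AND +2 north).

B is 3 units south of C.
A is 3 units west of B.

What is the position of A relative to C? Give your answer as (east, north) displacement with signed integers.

Place C at the origin (east=0, north=0).
  B is 3 units south of C: delta (east=+0, north=-3); B at (east=0, north=-3).
  A is 3 units west of B: delta (east=-3, north=+0); A at (east=-3, north=-3).
Therefore A relative to C: (east=-3, north=-3).

Answer: A is at (east=-3, north=-3) relative to C.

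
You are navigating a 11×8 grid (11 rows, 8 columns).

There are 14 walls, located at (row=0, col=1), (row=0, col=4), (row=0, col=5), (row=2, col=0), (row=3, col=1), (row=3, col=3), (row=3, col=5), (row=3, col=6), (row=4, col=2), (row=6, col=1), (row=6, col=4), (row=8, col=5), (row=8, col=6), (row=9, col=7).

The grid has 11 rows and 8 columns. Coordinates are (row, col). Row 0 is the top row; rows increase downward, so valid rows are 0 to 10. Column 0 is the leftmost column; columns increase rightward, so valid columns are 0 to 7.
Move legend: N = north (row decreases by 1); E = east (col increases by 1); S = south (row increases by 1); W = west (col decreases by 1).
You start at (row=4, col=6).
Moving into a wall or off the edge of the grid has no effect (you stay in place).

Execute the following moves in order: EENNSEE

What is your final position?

Answer: Final position: (row=3, col=7)

Derivation:
Start: (row=4, col=6)
  E (east): (row=4, col=6) -> (row=4, col=7)
  E (east): blocked, stay at (row=4, col=7)
  N (north): (row=4, col=7) -> (row=3, col=7)
  N (north): (row=3, col=7) -> (row=2, col=7)
  S (south): (row=2, col=7) -> (row=3, col=7)
  E (east): blocked, stay at (row=3, col=7)
  E (east): blocked, stay at (row=3, col=7)
Final: (row=3, col=7)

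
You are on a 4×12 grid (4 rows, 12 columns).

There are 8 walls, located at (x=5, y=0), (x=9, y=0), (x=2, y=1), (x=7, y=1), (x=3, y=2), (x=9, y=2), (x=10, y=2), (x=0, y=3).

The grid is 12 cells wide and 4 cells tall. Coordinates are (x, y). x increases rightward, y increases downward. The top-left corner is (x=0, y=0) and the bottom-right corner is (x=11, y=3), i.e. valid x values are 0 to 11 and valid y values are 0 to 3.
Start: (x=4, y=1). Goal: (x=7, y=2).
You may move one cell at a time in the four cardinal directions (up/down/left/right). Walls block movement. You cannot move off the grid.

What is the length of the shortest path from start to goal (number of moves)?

Answer: Shortest path length: 4

Derivation:
BFS from (x=4, y=1) until reaching (x=7, y=2):
  Distance 0: (x=4, y=1)
  Distance 1: (x=4, y=0), (x=3, y=1), (x=5, y=1), (x=4, y=2)
  Distance 2: (x=3, y=0), (x=6, y=1), (x=5, y=2), (x=4, y=3)
  Distance 3: (x=2, y=0), (x=6, y=0), (x=6, y=2), (x=3, y=3), (x=5, y=3)
  Distance 4: (x=1, y=0), (x=7, y=0), (x=7, y=2), (x=2, y=3), (x=6, y=3)  <- goal reached here
One shortest path (4 moves): (x=4, y=1) -> (x=5, y=1) -> (x=6, y=1) -> (x=6, y=2) -> (x=7, y=2)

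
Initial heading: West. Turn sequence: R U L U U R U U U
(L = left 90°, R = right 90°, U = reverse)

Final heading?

Start: West
  R (right (90° clockwise)) -> North
  U (U-turn (180°)) -> South
  L (left (90° counter-clockwise)) -> East
  U (U-turn (180°)) -> West
  U (U-turn (180°)) -> East
  R (right (90° clockwise)) -> South
  U (U-turn (180°)) -> North
  U (U-turn (180°)) -> South
  U (U-turn (180°)) -> North
Final: North

Answer: Final heading: North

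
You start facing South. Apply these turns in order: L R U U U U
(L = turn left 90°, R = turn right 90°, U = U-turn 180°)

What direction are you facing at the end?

Start: South
  L (left (90° counter-clockwise)) -> East
  R (right (90° clockwise)) -> South
  U (U-turn (180°)) -> North
  U (U-turn (180°)) -> South
  U (U-turn (180°)) -> North
  U (U-turn (180°)) -> South
Final: South

Answer: Final heading: South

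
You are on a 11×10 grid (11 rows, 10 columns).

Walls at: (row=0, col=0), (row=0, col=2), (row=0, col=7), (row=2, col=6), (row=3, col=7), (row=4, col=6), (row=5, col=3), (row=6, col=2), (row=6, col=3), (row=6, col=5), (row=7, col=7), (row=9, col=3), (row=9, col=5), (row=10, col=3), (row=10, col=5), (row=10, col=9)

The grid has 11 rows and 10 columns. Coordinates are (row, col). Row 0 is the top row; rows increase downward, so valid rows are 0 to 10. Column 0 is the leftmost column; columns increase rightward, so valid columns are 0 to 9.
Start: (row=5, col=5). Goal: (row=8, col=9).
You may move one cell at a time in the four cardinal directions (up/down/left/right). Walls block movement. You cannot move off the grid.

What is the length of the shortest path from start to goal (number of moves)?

Answer: Shortest path length: 7

Derivation:
BFS from (row=5, col=5) until reaching (row=8, col=9):
  Distance 0: (row=5, col=5)
  Distance 1: (row=4, col=5), (row=5, col=4), (row=5, col=6)
  Distance 2: (row=3, col=5), (row=4, col=4), (row=5, col=7), (row=6, col=4), (row=6, col=6)
  Distance 3: (row=2, col=5), (row=3, col=4), (row=3, col=6), (row=4, col=3), (row=4, col=7), (row=5, col=8), (row=6, col=7), (row=7, col=4), (row=7, col=6)
  Distance 4: (row=1, col=5), (row=2, col=4), (row=3, col=3), (row=4, col=2), (row=4, col=8), (row=5, col=9), (row=6, col=8), (row=7, col=3), (row=7, col=5), (row=8, col=4), (row=8, col=6)
  Distance 5: (row=0, col=5), (row=1, col=4), (row=1, col=6), (row=2, col=3), (row=3, col=2), (row=3, col=8), (row=4, col=1), (row=4, col=9), (row=5, col=2), (row=6, col=9), (row=7, col=2), (row=7, col=8), (row=8, col=3), (row=8, col=5), (row=8, col=7), (row=9, col=4), (row=9, col=6)
  Distance 6: (row=0, col=4), (row=0, col=6), (row=1, col=3), (row=1, col=7), (row=2, col=2), (row=2, col=8), (row=3, col=1), (row=3, col=9), (row=4, col=0), (row=5, col=1), (row=7, col=1), (row=7, col=9), (row=8, col=2), (row=8, col=8), (row=9, col=7), (row=10, col=4), (row=10, col=6)
  Distance 7: (row=0, col=3), (row=1, col=2), (row=1, col=8), (row=2, col=1), (row=2, col=7), (row=2, col=9), (row=3, col=0), (row=5, col=0), (row=6, col=1), (row=7, col=0), (row=8, col=1), (row=8, col=9), (row=9, col=2), (row=9, col=8), (row=10, col=7)  <- goal reached here
One shortest path (7 moves): (row=5, col=5) -> (row=5, col=6) -> (row=5, col=7) -> (row=5, col=8) -> (row=5, col=9) -> (row=6, col=9) -> (row=7, col=9) -> (row=8, col=9)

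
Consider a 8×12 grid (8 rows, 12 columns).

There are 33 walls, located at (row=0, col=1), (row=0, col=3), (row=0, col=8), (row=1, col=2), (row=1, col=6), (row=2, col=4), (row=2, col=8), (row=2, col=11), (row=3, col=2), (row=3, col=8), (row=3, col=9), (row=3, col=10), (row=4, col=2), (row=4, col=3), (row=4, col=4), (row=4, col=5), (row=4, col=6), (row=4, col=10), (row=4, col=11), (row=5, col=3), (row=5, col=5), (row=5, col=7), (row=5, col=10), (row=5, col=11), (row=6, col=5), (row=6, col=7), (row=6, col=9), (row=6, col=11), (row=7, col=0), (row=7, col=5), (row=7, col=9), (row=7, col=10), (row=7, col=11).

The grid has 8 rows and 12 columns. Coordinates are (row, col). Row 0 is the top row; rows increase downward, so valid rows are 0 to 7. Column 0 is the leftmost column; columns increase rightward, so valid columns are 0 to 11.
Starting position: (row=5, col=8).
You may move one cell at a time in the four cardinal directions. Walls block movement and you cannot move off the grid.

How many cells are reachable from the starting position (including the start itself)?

Answer: Reachable cells: 60

Derivation:
BFS flood-fill from (row=5, col=8):
  Distance 0: (row=5, col=8)
  Distance 1: (row=4, col=8), (row=5, col=9), (row=6, col=8)
  Distance 2: (row=4, col=7), (row=4, col=9), (row=7, col=8)
  Distance 3: (row=3, col=7), (row=7, col=7)
  Distance 4: (row=2, col=7), (row=3, col=6), (row=7, col=6)
  Distance 5: (row=1, col=7), (row=2, col=6), (row=3, col=5), (row=6, col=6)
  Distance 6: (row=0, col=7), (row=1, col=8), (row=2, col=5), (row=3, col=4), (row=5, col=6)
  Distance 7: (row=0, col=6), (row=1, col=5), (row=1, col=9), (row=3, col=3)
  Distance 8: (row=0, col=5), (row=0, col=9), (row=1, col=4), (row=1, col=10), (row=2, col=3), (row=2, col=9)
  Distance 9: (row=0, col=4), (row=0, col=10), (row=1, col=3), (row=1, col=11), (row=2, col=2), (row=2, col=10)
  Distance 10: (row=0, col=11), (row=2, col=1)
  Distance 11: (row=1, col=1), (row=2, col=0), (row=3, col=1)
  Distance 12: (row=1, col=0), (row=3, col=0), (row=4, col=1)
  Distance 13: (row=0, col=0), (row=4, col=0), (row=5, col=1)
  Distance 14: (row=5, col=0), (row=5, col=2), (row=6, col=1)
  Distance 15: (row=6, col=0), (row=6, col=2), (row=7, col=1)
  Distance 16: (row=6, col=3), (row=7, col=2)
  Distance 17: (row=6, col=4), (row=7, col=3)
  Distance 18: (row=5, col=4), (row=7, col=4)
Total reachable: 60 (grid has 63 open cells total)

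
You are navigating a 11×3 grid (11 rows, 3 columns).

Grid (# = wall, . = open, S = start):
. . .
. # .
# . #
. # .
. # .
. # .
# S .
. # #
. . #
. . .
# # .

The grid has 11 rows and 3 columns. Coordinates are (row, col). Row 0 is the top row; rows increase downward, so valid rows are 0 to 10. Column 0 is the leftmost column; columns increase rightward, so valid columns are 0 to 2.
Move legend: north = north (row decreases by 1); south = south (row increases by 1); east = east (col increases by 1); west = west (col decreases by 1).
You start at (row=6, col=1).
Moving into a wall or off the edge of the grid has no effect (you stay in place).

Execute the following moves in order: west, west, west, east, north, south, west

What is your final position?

Answer: Final position: (row=6, col=1)

Derivation:
Start: (row=6, col=1)
  [×3]west (west): blocked, stay at (row=6, col=1)
  east (east): (row=6, col=1) -> (row=6, col=2)
  north (north): (row=6, col=2) -> (row=5, col=2)
  south (south): (row=5, col=2) -> (row=6, col=2)
  west (west): (row=6, col=2) -> (row=6, col=1)
Final: (row=6, col=1)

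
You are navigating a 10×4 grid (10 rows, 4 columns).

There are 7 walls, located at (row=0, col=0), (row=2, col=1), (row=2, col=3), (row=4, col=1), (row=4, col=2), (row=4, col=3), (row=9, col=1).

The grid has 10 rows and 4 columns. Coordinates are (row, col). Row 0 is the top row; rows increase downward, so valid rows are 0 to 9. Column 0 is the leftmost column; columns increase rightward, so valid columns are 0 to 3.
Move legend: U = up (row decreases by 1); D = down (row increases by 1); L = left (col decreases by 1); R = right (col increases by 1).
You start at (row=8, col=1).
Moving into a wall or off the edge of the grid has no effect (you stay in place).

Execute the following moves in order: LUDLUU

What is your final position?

Answer: Final position: (row=6, col=0)

Derivation:
Start: (row=8, col=1)
  L (left): (row=8, col=1) -> (row=8, col=0)
  U (up): (row=8, col=0) -> (row=7, col=0)
  D (down): (row=7, col=0) -> (row=8, col=0)
  L (left): blocked, stay at (row=8, col=0)
  U (up): (row=8, col=0) -> (row=7, col=0)
  U (up): (row=7, col=0) -> (row=6, col=0)
Final: (row=6, col=0)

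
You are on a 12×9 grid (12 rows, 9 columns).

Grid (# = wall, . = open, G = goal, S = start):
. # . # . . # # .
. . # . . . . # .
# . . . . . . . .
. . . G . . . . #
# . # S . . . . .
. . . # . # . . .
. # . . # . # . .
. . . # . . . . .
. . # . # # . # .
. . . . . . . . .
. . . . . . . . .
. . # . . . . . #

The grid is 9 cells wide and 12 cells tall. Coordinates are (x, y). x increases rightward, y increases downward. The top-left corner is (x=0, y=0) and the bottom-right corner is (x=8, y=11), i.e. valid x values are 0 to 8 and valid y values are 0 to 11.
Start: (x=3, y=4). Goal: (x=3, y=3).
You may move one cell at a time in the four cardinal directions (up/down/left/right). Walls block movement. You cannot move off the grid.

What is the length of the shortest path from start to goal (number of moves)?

BFS from (x=3, y=4) until reaching (x=3, y=3):
  Distance 0: (x=3, y=4)
  Distance 1: (x=3, y=3), (x=4, y=4)  <- goal reached here
One shortest path (1 moves): (x=3, y=4) -> (x=3, y=3)

Answer: Shortest path length: 1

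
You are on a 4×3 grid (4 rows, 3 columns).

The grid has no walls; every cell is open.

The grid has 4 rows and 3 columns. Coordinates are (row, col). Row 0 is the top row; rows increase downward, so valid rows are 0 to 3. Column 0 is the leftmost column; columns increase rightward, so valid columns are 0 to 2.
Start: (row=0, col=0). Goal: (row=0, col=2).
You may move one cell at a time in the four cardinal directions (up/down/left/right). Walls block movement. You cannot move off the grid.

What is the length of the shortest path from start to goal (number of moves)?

BFS from (row=0, col=0) until reaching (row=0, col=2):
  Distance 0: (row=0, col=0)
  Distance 1: (row=0, col=1), (row=1, col=0)
  Distance 2: (row=0, col=2), (row=1, col=1), (row=2, col=0)  <- goal reached here
One shortest path (2 moves): (row=0, col=0) -> (row=0, col=1) -> (row=0, col=2)

Answer: Shortest path length: 2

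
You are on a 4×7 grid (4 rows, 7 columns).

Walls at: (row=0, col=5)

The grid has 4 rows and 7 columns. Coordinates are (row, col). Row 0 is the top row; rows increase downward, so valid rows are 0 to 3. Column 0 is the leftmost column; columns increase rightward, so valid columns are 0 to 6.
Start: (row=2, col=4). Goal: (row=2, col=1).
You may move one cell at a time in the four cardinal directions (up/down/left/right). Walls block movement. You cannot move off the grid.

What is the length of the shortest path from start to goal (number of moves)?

Answer: Shortest path length: 3

Derivation:
BFS from (row=2, col=4) until reaching (row=2, col=1):
  Distance 0: (row=2, col=4)
  Distance 1: (row=1, col=4), (row=2, col=3), (row=2, col=5), (row=3, col=4)
  Distance 2: (row=0, col=4), (row=1, col=3), (row=1, col=5), (row=2, col=2), (row=2, col=6), (row=3, col=3), (row=3, col=5)
  Distance 3: (row=0, col=3), (row=1, col=2), (row=1, col=6), (row=2, col=1), (row=3, col=2), (row=3, col=6)  <- goal reached here
One shortest path (3 moves): (row=2, col=4) -> (row=2, col=3) -> (row=2, col=2) -> (row=2, col=1)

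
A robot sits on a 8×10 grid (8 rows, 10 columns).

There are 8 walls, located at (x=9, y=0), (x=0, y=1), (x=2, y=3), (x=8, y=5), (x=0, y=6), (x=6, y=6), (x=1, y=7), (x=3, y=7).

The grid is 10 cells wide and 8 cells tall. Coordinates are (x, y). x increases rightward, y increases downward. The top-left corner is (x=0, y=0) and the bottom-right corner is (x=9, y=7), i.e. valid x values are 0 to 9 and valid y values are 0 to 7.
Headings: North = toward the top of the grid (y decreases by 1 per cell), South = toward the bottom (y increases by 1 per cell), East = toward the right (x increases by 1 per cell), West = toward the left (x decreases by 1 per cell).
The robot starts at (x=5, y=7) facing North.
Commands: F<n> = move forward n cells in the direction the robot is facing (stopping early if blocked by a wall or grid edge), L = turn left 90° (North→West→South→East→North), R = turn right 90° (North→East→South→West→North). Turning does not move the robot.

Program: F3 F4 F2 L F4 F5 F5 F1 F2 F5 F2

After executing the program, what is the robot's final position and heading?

Answer: Final position: (x=0, y=0), facing West

Derivation:
Start: (x=5, y=7), facing North
  F3: move forward 3, now at (x=5, y=4)
  F4: move forward 4, now at (x=5, y=0)
  F2: move forward 0/2 (blocked), now at (x=5, y=0)
  L: turn left, now facing West
  F4: move forward 4, now at (x=1, y=0)
  F5: move forward 1/5 (blocked), now at (x=0, y=0)
  F5: move forward 0/5 (blocked), now at (x=0, y=0)
  F1: move forward 0/1 (blocked), now at (x=0, y=0)
  F2: move forward 0/2 (blocked), now at (x=0, y=0)
  F5: move forward 0/5 (blocked), now at (x=0, y=0)
  F2: move forward 0/2 (blocked), now at (x=0, y=0)
Final: (x=0, y=0), facing West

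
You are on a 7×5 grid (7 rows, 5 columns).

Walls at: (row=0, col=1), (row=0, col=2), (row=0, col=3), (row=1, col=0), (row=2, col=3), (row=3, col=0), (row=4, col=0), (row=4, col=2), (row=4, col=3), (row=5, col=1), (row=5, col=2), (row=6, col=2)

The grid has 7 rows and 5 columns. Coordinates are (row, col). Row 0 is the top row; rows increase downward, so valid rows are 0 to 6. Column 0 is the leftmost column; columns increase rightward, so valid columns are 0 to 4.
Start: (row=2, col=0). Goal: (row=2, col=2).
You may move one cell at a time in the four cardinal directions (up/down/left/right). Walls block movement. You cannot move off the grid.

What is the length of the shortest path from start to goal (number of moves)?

BFS from (row=2, col=0) until reaching (row=2, col=2):
  Distance 0: (row=2, col=0)
  Distance 1: (row=2, col=1)
  Distance 2: (row=1, col=1), (row=2, col=2), (row=3, col=1)  <- goal reached here
One shortest path (2 moves): (row=2, col=0) -> (row=2, col=1) -> (row=2, col=2)

Answer: Shortest path length: 2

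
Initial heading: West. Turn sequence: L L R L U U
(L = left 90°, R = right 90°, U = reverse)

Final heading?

Start: West
  L (left (90° counter-clockwise)) -> South
  L (left (90° counter-clockwise)) -> East
  R (right (90° clockwise)) -> South
  L (left (90° counter-clockwise)) -> East
  U (U-turn (180°)) -> West
  U (U-turn (180°)) -> East
Final: East

Answer: Final heading: East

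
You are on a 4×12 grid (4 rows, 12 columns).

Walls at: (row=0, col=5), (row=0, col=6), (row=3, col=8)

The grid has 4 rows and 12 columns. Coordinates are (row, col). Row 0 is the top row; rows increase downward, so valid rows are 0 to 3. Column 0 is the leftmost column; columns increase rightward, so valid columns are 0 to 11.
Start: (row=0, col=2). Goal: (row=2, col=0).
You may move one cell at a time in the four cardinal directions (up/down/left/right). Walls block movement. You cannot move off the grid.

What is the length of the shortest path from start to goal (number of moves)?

Answer: Shortest path length: 4

Derivation:
BFS from (row=0, col=2) until reaching (row=2, col=0):
  Distance 0: (row=0, col=2)
  Distance 1: (row=0, col=1), (row=0, col=3), (row=1, col=2)
  Distance 2: (row=0, col=0), (row=0, col=4), (row=1, col=1), (row=1, col=3), (row=2, col=2)
  Distance 3: (row=1, col=0), (row=1, col=4), (row=2, col=1), (row=2, col=3), (row=3, col=2)
  Distance 4: (row=1, col=5), (row=2, col=0), (row=2, col=4), (row=3, col=1), (row=3, col=3)  <- goal reached here
One shortest path (4 moves): (row=0, col=2) -> (row=0, col=1) -> (row=0, col=0) -> (row=1, col=0) -> (row=2, col=0)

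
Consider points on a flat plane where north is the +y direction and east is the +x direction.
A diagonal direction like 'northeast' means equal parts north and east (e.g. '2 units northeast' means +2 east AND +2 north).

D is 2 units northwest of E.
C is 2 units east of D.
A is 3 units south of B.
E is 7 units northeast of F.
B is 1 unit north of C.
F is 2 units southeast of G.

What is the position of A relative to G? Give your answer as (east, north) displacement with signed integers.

Place G at the origin (east=0, north=0).
  F is 2 units southeast of G: delta (east=+2, north=-2); F at (east=2, north=-2).
  E is 7 units northeast of F: delta (east=+7, north=+7); E at (east=9, north=5).
  D is 2 units northwest of E: delta (east=-2, north=+2); D at (east=7, north=7).
  C is 2 units east of D: delta (east=+2, north=+0); C at (east=9, north=7).
  B is 1 unit north of C: delta (east=+0, north=+1); B at (east=9, north=8).
  A is 3 units south of B: delta (east=+0, north=-3); A at (east=9, north=5).
Therefore A relative to G: (east=9, north=5).

Answer: A is at (east=9, north=5) relative to G.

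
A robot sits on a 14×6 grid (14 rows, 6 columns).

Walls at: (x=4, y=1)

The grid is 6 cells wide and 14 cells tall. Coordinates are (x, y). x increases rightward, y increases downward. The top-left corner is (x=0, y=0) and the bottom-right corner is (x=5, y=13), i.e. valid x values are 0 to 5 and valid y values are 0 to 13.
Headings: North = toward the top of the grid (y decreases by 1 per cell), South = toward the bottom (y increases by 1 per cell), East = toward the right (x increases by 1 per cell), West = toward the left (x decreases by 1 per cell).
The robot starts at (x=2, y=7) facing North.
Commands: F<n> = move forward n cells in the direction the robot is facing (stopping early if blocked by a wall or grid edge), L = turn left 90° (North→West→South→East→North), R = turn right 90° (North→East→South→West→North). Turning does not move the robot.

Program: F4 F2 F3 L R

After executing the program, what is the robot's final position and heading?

Start: (x=2, y=7), facing North
  F4: move forward 4, now at (x=2, y=3)
  F2: move forward 2, now at (x=2, y=1)
  F3: move forward 1/3 (blocked), now at (x=2, y=0)
  L: turn left, now facing West
  R: turn right, now facing North
Final: (x=2, y=0), facing North

Answer: Final position: (x=2, y=0), facing North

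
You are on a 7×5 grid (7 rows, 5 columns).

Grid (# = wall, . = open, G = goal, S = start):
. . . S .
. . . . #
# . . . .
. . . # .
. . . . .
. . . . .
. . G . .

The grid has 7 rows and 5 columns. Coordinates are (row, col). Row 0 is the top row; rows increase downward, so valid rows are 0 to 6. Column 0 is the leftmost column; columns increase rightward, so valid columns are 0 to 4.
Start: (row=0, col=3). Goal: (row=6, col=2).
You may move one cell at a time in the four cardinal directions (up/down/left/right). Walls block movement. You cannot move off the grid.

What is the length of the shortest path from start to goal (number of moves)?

Answer: Shortest path length: 7

Derivation:
BFS from (row=0, col=3) until reaching (row=6, col=2):
  Distance 0: (row=0, col=3)
  Distance 1: (row=0, col=2), (row=0, col=4), (row=1, col=3)
  Distance 2: (row=0, col=1), (row=1, col=2), (row=2, col=3)
  Distance 3: (row=0, col=0), (row=1, col=1), (row=2, col=2), (row=2, col=4)
  Distance 4: (row=1, col=0), (row=2, col=1), (row=3, col=2), (row=3, col=4)
  Distance 5: (row=3, col=1), (row=4, col=2), (row=4, col=4)
  Distance 6: (row=3, col=0), (row=4, col=1), (row=4, col=3), (row=5, col=2), (row=5, col=4)
  Distance 7: (row=4, col=0), (row=5, col=1), (row=5, col=3), (row=6, col=2), (row=6, col=4)  <- goal reached here
One shortest path (7 moves): (row=0, col=3) -> (row=0, col=2) -> (row=1, col=2) -> (row=2, col=2) -> (row=3, col=2) -> (row=4, col=2) -> (row=5, col=2) -> (row=6, col=2)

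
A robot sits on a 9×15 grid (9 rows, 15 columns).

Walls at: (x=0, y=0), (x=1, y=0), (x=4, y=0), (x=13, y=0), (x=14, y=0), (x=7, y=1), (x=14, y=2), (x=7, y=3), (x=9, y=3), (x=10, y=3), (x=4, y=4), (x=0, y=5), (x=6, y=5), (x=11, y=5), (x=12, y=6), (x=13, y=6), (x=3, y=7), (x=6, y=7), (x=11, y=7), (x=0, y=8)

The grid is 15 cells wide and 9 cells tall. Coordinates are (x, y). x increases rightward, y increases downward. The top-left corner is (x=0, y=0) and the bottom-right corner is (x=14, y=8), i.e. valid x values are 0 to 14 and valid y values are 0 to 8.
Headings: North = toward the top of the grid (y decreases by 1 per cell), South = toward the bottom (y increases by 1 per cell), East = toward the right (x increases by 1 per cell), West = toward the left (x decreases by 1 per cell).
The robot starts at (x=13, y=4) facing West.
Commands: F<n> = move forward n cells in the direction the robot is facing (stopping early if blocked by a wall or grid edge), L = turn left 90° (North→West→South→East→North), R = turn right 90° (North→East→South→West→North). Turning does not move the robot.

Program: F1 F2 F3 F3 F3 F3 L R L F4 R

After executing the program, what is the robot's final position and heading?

Start: (x=13, y=4), facing West
  F1: move forward 1, now at (x=12, y=4)
  F2: move forward 2, now at (x=10, y=4)
  F3: move forward 3, now at (x=7, y=4)
  F3: move forward 2/3 (blocked), now at (x=5, y=4)
  F3: move forward 0/3 (blocked), now at (x=5, y=4)
  F3: move forward 0/3 (blocked), now at (x=5, y=4)
  L: turn left, now facing South
  R: turn right, now facing West
  L: turn left, now facing South
  F4: move forward 4, now at (x=5, y=8)
  R: turn right, now facing West
Final: (x=5, y=8), facing West

Answer: Final position: (x=5, y=8), facing West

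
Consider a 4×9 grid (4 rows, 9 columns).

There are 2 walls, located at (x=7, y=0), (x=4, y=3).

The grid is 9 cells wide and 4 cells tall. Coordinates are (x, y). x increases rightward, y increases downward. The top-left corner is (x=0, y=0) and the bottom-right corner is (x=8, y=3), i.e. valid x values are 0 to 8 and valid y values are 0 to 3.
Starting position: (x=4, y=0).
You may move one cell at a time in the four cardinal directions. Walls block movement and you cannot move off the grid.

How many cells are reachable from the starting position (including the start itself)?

BFS flood-fill from (x=4, y=0):
  Distance 0: (x=4, y=0)
  Distance 1: (x=3, y=0), (x=5, y=0), (x=4, y=1)
  Distance 2: (x=2, y=0), (x=6, y=0), (x=3, y=1), (x=5, y=1), (x=4, y=2)
  Distance 3: (x=1, y=0), (x=2, y=1), (x=6, y=1), (x=3, y=2), (x=5, y=2)
  Distance 4: (x=0, y=0), (x=1, y=1), (x=7, y=1), (x=2, y=2), (x=6, y=2), (x=3, y=3), (x=5, y=3)
  Distance 5: (x=0, y=1), (x=8, y=1), (x=1, y=2), (x=7, y=2), (x=2, y=3), (x=6, y=3)
  Distance 6: (x=8, y=0), (x=0, y=2), (x=8, y=2), (x=1, y=3), (x=7, y=3)
  Distance 7: (x=0, y=3), (x=8, y=3)
Total reachable: 34 (grid has 34 open cells total)

Answer: Reachable cells: 34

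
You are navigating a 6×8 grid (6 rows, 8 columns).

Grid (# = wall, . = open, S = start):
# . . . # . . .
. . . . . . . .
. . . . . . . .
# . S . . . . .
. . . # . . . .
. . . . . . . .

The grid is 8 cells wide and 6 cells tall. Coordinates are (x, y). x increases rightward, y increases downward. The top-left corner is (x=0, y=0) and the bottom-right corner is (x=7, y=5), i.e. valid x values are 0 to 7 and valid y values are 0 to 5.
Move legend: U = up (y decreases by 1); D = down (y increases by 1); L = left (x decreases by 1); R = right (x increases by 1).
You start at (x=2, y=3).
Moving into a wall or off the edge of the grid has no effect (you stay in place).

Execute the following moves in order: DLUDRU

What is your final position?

Start: (x=2, y=3)
  D (down): (x=2, y=3) -> (x=2, y=4)
  L (left): (x=2, y=4) -> (x=1, y=4)
  U (up): (x=1, y=4) -> (x=1, y=3)
  D (down): (x=1, y=3) -> (x=1, y=4)
  R (right): (x=1, y=4) -> (x=2, y=4)
  U (up): (x=2, y=4) -> (x=2, y=3)
Final: (x=2, y=3)

Answer: Final position: (x=2, y=3)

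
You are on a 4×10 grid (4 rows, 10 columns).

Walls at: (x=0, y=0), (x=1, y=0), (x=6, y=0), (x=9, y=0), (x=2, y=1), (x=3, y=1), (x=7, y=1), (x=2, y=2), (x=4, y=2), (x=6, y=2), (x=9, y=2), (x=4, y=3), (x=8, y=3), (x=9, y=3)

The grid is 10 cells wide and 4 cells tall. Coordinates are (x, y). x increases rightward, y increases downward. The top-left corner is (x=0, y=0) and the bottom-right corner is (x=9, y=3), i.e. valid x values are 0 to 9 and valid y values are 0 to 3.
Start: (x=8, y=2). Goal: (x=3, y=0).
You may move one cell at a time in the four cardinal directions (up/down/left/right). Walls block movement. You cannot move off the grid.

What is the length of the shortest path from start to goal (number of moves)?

Answer: Shortest path length: 9

Derivation:
BFS from (x=8, y=2) until reaching (x=3, y=0):
  Distance 0: (x=8, y=2)
  Distance 1: (x=8, y=1), (x=7, y=2)
  Distance 2: (x=8, y=0), (x=9, y=1), (x=7, y=3)
  Distance 3: (x=7, y=0), (x=6, y=3)
  Distance 4: (x=5, y=3)
  Distance 5: (x=5, y=2)
  Distance 6: (x=5, y=1)
  Distance 7: (x=5, y=0), (x=4, y=1), (x=6, y=1)
  Distance 8: (x=4, y=0)
  Distance 9: (x=3, y=0)  <- goal reached here
One shortest path (9 moves): (x=8, y=2) -> (x=7, y=2) -> (x=7, y=3) -> (x=6, y=3) -> (x=5, y=3) -> (x=5, y=2) -> (x=5, y=1) -> (x=4, y=1) -> (x=4, y=0) -> (x=3, y=0)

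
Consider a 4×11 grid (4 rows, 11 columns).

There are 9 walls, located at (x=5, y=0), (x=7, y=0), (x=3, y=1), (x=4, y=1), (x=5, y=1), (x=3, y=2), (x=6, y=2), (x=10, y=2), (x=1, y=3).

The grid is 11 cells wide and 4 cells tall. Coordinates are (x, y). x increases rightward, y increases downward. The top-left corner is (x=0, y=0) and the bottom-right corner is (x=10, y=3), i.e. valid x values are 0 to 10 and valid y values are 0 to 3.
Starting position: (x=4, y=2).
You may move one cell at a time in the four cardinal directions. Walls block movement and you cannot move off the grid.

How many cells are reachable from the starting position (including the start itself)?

Answer: Reachable cells: 35

Derivation:
BFS flood-fill from (x=4, y=2):
  Distance 0: (x=4, y=2)
  Distance 1: (x=5, y=2), (x=4, y=3)
  Distance 2: (x=3, y=3), (x=5, y=3)
  Distance 3: (x=2, y=3), (x=6, y=3)
  Distance 4: (x=2, y=2), (x=7, y=3)
  Distance 5: (x=2, y=1), (x=1, y=2), (x=7, y=2), (x=8, y=3)
  Distance 6: (x=2, y=0), (x=1, y=1), (x=7, y=1), (x=0, y=2), (x=8, y=2), (x=9, y=3)
  Distance 7: (x=1, y=0), (x=3, y=0), (x=0, y=1), (x=6, y=1), (x=8, y=1), (x=9, y=2), (x=0, y=3), (x=10, y=3)
  Distance 8: (x=0, y=0), (x=4, y=0), (x=6, y=0), (x=8, y=0), (x=9, y=1)
  Distance 9: (x=9, y=0), (x=10, y=1)
  Distance 10: (x=10, y=0)
Total reachable: 35 (grid has 35 open cells total)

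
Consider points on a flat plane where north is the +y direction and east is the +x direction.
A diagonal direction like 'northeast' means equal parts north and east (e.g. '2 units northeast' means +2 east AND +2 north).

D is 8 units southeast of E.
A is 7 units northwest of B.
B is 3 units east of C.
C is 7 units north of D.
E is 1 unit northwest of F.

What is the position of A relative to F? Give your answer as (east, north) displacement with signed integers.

Answer: A is at (east=3, north=7) relative to F.

Derivation:
Place F at the origin (east=0, north=0).
  E is 1 unit northwest of F: delta (east=-1, north=+1); E at (east=-1, north=1).
  D is 8 units southeast of E: delta (east=+8, north=-8); D at (east=7, north=-7).
  C is 7 units north of D: delta (east=+0, north=+7); C at (east=7, north=0).
  B is 3 units east of C: delta (east=+3, north=+0); B at (east=10, north=0).
  A is 7 units northwest of B: delta (east=-7, north=+7); A at (east=3, north=7).
Therefore A relative to F: (east=3, north=7).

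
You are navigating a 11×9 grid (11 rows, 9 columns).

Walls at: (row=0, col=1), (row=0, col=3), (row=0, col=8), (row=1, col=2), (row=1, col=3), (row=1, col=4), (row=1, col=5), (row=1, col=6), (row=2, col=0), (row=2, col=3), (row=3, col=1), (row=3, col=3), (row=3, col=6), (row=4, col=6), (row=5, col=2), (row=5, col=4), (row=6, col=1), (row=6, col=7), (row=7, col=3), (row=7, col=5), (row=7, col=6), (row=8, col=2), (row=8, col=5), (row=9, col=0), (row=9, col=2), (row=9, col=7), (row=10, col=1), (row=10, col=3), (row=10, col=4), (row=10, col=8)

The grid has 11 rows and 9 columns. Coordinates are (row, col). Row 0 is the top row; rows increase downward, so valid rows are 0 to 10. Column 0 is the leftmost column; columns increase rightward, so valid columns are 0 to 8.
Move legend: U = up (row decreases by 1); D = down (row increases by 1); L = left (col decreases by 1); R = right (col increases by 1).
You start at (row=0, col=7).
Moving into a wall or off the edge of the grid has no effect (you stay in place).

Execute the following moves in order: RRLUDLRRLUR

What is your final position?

Answer: Final position: (row=0, col=7)

Derivation:
Start: (row=0, col=7)
  R (right): blocked, stay at (row=0, col=7)
  R (right): blocked, stay at (row=0, col=7)
  L (left): (row=0, col=7) -> (row=0, col=6)
  U (up): blocked, stay at (row=0, col=6)
  D (down): blocked, stay at (row=0, col=6)
  L (left): (row=0, col=6) -> (row=0, col=5)
  R (right): (row=0, col=5) -> (row=0, col=6)
  R (right): (row=0, col=6) -> (row=0, col=7)
  L (left): (row=0, col=7) -> (row=0, col=6)
  U (up): blocked, stay at (row=0, col=6)
  R (right): (row=0, col=6) -> (row=0, col=7)
Final: (row=0, col=7)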